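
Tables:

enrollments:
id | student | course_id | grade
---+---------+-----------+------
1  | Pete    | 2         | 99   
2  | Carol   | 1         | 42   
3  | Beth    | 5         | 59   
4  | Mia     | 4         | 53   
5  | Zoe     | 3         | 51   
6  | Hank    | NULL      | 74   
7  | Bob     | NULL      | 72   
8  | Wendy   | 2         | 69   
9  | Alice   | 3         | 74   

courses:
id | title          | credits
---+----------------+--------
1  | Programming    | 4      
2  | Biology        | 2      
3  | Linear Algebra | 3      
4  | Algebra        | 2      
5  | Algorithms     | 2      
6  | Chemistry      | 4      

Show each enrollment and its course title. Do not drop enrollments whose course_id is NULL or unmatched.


LEFT JOIN keeps every row from enrollments (the left table); where course_id has no match in courses, the course columns become NULL. Walk through each enrollment:
  - enrollment 1 (Pete): course_id=2 -> matches Biology
  - enrollment 2 (Carol): course_id=1 -> matches Programming
  - enrollment 3 (Beth): course_id=5 -> matches Algorithms
  - enrollment 4 (Mia): course_id=4 -> matches Algebra
  - enrollment 5 (Zoe): course_id=3 -> matches Linear Algebra
  - enrollment 6 (Hank): course_id=NULL, no match -> kept with NULL
  - enrollment 7 (Bob): course_id=NULL, no match -> kept with NULL
  - enrollment 8 (Wendy): course_id=2 -> matches Biology
  - enrollment 9 (Alice): course_id=3 -> matches Linear Algebra
All 9 rows appear; 2 have NULL course.

SQL:
SELECT a.student, b.title AS course
FROM enrollments a
LEFT JOIN courses b ON a.course_id = b.id

Result:
student | course        
--------+---------------
Pete    | Biology       
Carol   | Programming   
Beth    | Algorithms    
Mia     | Algebra       
Zoe     | Linear Algebra
Hank    | NULL          
Bob     | NULL          
Wendy   | Biology       
Alice   | Linear Algebra


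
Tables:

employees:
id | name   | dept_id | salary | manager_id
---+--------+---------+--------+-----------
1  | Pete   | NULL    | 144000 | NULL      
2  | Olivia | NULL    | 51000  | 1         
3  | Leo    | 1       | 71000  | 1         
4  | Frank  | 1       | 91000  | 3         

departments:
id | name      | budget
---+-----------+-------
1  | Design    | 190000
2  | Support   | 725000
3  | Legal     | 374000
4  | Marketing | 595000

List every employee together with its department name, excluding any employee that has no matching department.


INNER JOIN keeps only employees rows whose dept_id matches an id in departments. Walk through each employee:
  - employee 1 (Pete): dept_id=NULL, no match -> dropped
  - employee 2 (Olivia): dept_id=NULL, no match -> dropped
  - employee 3 (Leo): dept_id=1 -> matches Design
  - employee 4 (Frank): dept_id=1 -> matches Design
So 2 of 4 rows are dropped.

SQL:
SELECT a.name, b.name AS department
FROM employees a
INNER JOIN departments b ON a.dept_id = b.id

Result:
name  | department
------+-----------
Leo   | Design    
Frank | Design    


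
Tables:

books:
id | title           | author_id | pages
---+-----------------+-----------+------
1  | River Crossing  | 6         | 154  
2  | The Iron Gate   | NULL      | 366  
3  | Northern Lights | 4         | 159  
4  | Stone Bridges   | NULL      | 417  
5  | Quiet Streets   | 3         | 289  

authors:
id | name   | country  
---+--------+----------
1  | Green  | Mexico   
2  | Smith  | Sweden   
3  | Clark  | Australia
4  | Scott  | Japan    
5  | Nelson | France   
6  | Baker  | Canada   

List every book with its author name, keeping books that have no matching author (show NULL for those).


LEFT JOIN keeps every row from books (the left table); where author_id has no match in authors, the author columns become NULL. Walk through each book:
  - book 1 (River Crossing): author_id=6 -> matches Baker
  - book 2 (The Iron Gate): author_id=NULL, no match -> kept with NULL
  - book 3 (Northern Lights): author_id=4 -> matches Scott
  - book 4 (Stone Bridges): author_id=NULL, no match -> kept with NULL
  - book 5 (Quiet Streets): author_id=3 -> matches Clark
All 5 rows appear; 2 have NULL author.

SQL:
SELECT a.title, b.name AS author
FROM books a
LEFT JOIN authors b ON a.author_id = b.id

Result:
title           | author
----------------+-------
River Crossing  | Baker 
The Iron Gate   | NULL  
Northern Lights | Scott 
Stone Bridges   | NULL  
Quiet Streets   | Clark 


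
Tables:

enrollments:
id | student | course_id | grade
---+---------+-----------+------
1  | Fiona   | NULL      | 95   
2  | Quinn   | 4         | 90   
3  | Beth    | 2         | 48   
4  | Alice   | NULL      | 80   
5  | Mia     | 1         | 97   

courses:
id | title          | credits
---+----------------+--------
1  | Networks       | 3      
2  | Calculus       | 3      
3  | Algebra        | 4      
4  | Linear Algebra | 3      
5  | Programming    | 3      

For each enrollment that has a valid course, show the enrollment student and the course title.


INNER JOIN keeps only enrollments rows whose course_id matches an id in courses. Walk through each enrollment:
  - enrollment 1 (Fiona): course_id=NULL, no match -> dropped
  - enrollment 2 (Quinn): course_id=4 -> matches Linear Algebra
  - enrollment 3 (Beth): course_id=2 -> matches Calculus
  - enrollment 4 (Alice): course_id=NULL, no match -> dropped
  - enrollment 5 (Mia): course_id=1 -> matches Networks
So 2 of 5 rows are dropped.

SQL:
SELECT a.student, b.title AS course
FROM enrollments a
INNER JOIN courses b ON a.course_id = b.id

Result:
student | course        
--------+---------------
Quinn   | Linear Algebra
Beth    | Calculus      
Mia     | Networks      


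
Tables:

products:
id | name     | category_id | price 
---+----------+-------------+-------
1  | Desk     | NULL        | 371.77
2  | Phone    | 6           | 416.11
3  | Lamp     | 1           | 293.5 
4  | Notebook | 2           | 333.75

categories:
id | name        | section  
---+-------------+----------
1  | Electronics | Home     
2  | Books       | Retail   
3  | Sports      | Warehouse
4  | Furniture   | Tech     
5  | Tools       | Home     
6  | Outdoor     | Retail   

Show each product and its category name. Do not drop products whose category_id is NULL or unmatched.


LEFT JOIN keeps every row from products (the left table); where category_id has no match in categories, the category columns become NULL. Walk through each product:
  - product 1 (Desk): category_id=NULL, no match -> kept with NULL
  - product 2 (Phone): category_id=6 -> matches Outdoor
  - product 3 (Lamp): category_id=1 -> matches Electronics
  - product 4 (Notebook): category_id=2 -> matches Books
All 4 rows appear; 1 has NULL category.

SQL:
SELECT a.name, b.name AS category
FROM products a
LEFT JOIN categories b ON a.category_id = b.id

Result:
name     | category   
---------+------------
Desk     | NULL       
Phone    | Outdoor    
Lamp     | Electronics
Notebook | Books      


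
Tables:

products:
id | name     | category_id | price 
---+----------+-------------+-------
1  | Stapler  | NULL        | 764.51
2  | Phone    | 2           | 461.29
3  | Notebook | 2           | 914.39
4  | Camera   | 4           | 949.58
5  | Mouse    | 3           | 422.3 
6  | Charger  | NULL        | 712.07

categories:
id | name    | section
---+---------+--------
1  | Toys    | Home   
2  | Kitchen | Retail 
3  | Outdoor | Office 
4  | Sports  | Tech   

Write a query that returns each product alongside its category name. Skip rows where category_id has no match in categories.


INNER JOIN keeps only products rows whose category_id matches an id in categories. Walk through each product:
  - product 1 (Stapler): category_id=NULL, no match -> dropped
  - product 2 (Phone): category_id=2 -> matches Kitchen
  - product 3 (Notebook): category_id=2 -> matches Kitchen
  - product 4 (Camera): category_id=4 -> matches Sports
  - product 5 (Mouse): category_id=3 -> matches Outdoor
  - product 6 (Charger): category_id=NULL, no match -> dropped
So 2 of 6 rows are dropped.

SQL:
SELECT a.name, b.name AS category
FROM products a
INNER JOIN categories b ON a.category_id = b.id

Result:
name     | category
---------+---------
Phone    | Kitchen 
Notebook | Kitchen 
Camera   | Sports  
Mouse    | Outdoor 


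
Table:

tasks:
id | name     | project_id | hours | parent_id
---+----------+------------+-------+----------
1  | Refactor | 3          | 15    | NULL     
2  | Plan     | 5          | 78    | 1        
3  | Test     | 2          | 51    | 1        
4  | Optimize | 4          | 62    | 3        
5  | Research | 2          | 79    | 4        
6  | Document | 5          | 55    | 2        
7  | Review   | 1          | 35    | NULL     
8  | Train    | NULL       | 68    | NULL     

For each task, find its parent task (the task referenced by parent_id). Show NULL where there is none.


This is a self-join: tasks is joined to a second copy of itself, matching each row's parent_id to another row's id. Use LEFT JOIN so rows with parent_id=NULL are kept.
  - task 1 (Refactor): parent_id=NULL -> NULL
  - task 2 (Plan): parent_id=1 -> Refactor
  - task 3 (Test): parent_id=1 -> Refactor
  - task 4 (Optimize): parent_id=3 -> Test
  - task 5 (Research): parent_id=4 -> Optimize
  - task 6 (Document): parent_id=2 -> Plan
  - task 7 (Review): parent_id=NULL -> NULL
  - task 8 (Train): parent_id=NULL -> NULL

SQL:
SELECT a.name AS item, b.name AS parent
FROM tasks a
LEFT JOIN tasks b ON a.parent_id = b.id

Result:
item     | parent  
---------+---------
Refactor | NULL    
Plan     | Refactor
Test     | Refactor
Optimize | Test    
Research | Optimize
Document | Plan    
Review   | NULL    
Train    | NULL    


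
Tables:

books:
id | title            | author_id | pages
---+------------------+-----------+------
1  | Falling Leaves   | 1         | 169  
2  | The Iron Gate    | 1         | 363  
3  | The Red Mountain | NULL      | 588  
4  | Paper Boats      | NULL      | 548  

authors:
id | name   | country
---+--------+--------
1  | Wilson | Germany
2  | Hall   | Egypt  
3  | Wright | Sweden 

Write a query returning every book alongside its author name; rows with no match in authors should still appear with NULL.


LEFT JOIN keeps every row from books (the left table); where author_id has no match in authors, the author columns become NULL. Walk through each book:
  - book 1 (Falling Leaves): author_id=1 -> matches Wilson
  - book 2 (The Iron Gate): author_id=1 -> matches Wilson
  - book 3 (The Red Mountain): author_id=NULL, no match -> kept with NULL
  - book 4 (Paper Boats): author_id=NULL, no match -> kept with NULL
All 4 rows appear; 2 have NULL author.

SQL:
SELECT a.title, b.name AS author
FROM books a
LEFT JOIN authors b ON a.author_id = b.id

Result:
title            | author
-----------------+-------
Falling Leaves   | Wilson
The Iron Gate    | Wilson
The Red Mountain | NULL  
Paper Boats      | NULL  


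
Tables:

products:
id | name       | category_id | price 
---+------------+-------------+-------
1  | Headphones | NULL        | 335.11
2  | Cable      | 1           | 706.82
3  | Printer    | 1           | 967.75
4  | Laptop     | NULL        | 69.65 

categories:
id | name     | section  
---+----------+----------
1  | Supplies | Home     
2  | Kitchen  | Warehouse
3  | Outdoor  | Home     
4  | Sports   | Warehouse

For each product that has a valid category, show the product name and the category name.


INNER JOIN keeps only products rows whose category_id matches an id in categories. Walk through each product:
  - product 1 (Headphones): category_id=NULL, no match -> dropped
  - product 2 (Cable): category_id=1 -> matches Supplies
  - product 3 (Printer): category_id=1 -> matches Supplies
  - product 4 (Laptop): category_id=NULL, no match -> dropped
So 2 of 4 rows are dropped.

SQL:
SELECT a.name, b.name AS category
FROM products a
INNER JOIN categories b ON a.category_id = b.id

Result:
name    | category
--------+---------
Cable   | Supplies
Printer | Supplies


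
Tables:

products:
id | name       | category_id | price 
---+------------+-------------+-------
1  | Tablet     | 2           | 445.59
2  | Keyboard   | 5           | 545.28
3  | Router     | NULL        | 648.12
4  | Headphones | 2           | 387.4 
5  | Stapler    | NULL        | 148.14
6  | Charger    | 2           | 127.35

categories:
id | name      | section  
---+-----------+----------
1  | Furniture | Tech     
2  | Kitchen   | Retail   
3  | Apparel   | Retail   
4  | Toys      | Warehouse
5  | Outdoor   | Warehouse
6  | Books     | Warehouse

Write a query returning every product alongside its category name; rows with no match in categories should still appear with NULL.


LEFT JOIN keeps every row from products (the left table); where category_id has no match in categories, the category columns become NULL. Walk through each product:
  - product 1 (Tablet): category_id=2 -> matches Kitchen
  - product 2 (Keyboard): category_id=5 -> matches Outdoor
  - product 3 (Router): category_id=NULL, no match -> kept with NULL
  - product 4 (Headphones): category_id=2 -> matches Kitchen
  - product 5 (Stapler): category_id=NULL, no match -> kept with NULL
  - product 6 (Charger): category_id=2 -> matches Kitchen
All 6 rows appear; 2 have NULL category.

SQL:
SELECT a.name, b.name AS category
FROM products a
LEFT JOIN categories b ON a.category_id = b.id

Result:
name       | category
-----------+---------
Tablet     | Kitchen 
Keyboard   | Outdoor 
Router     | NULL    
Headphones | Kitchen 
Stapler    | NULL    
Charger    | Kitchen 


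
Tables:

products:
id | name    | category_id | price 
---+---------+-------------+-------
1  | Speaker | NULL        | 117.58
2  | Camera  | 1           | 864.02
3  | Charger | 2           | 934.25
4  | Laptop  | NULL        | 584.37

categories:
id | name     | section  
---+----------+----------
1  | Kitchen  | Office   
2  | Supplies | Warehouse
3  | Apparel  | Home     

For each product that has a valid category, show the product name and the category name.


INNER JOIN keeps only products rows whose category_id matches an id in categories. Walk through each product:
  - product 1 (Speaker): category_id=NULL, no match -> dropped
  - product 2 (Camera): category_id=1 -> matches Kitchen
  - product 3 (Charger): category_id=2 -> matches Supplies
  - product 4 (Laptop): category_id=NULL, no match -> dropped
So 2 of 4 rows are dropped.

SQL:
SELECT a.name, b.name AS category
FROM products a
INNER JOIN categories b ON a.category_id = b.id

Result:
name    | category
--------+---------
Camera  | Kitchen 
Charger | Supplies


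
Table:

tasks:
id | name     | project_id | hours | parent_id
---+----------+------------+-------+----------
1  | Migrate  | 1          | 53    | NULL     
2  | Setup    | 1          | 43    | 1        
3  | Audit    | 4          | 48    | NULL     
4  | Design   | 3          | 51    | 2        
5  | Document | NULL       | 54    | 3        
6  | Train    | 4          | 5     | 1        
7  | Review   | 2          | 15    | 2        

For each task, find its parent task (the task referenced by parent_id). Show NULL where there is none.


This is a self-join: tasks is joined to a second copy of itself, matching each row's parent_id to another row's id. Use LEFT JOIN so rows with parent_id=NULL are kept.
  - task 1 (Migrate): parent_id=NULL -> NULL
  - task 2 (Setup): parent_id=1 -> Migrate
  - task 3 (Audit): parent_id=NULL -> NULL
  - task 4 (Design): parent_id=2 -> Setup
  - task 5 (Document): parent_id=3 -> Audit
  - task 6 (Train): parent_id=1 -> Migrate
  - task 7 (Review): parent_id=2 -> Setup

SQL:
SELECT a.name AS item, b.name AS parent
FROM tasks a
LEFT JOIN tasks b ON a.parent_id = b.id

Result:
item     | parent 
---------+--------
Migrate  | NULL   
Setup    | Migrate
Audit    | NULL   
Design   | Setup  
Document | Audit  
Train    | Migrate
Review   | Setup  


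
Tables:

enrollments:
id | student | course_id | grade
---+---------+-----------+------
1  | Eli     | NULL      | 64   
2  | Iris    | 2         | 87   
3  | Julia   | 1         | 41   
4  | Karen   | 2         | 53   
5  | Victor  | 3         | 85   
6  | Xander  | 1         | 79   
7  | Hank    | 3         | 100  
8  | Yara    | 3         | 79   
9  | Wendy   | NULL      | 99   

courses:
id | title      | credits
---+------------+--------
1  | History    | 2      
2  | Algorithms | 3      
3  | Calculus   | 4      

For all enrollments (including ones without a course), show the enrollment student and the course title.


LEFT JOIN keeps every row from enrollments (the left table); where course_id has no match in courses, the course columns become NULL. Walk through each enrollment:
  - enrollment 1 (Eli): course_id=NULL, no match -> kept with NULL
  - enrollment 2 (Iris): course_id=2 -> matches Algorithms
  - enrollment 3 (Julia): course_id=1 -> matches History
  - enrollment 4 (Karen): course_id=2 -> matches Algorithms
  - enrollment 5 (Victor): course_id=3 -> matches Calculus
  - enrollment 6 (Xander): course_id=1 -> matches History
  - enrollment 7 (Hank): course_id=3 -> matches Calculus
  - enrollment 8 (Yara): course_id=3 -> matches Calculus
  - enrollment 9 (Wendy): course_id=NULL, no match -> kept with NULL
All 9 rows appear; 2 have NULL course.

SQL:
SELECT a.student, b.title AS course
FROM enrollments a
LEFT JOIN courses b ON a.course_id = b.id

Result:
student | course    
--------+-----------
Eli     | NULL      
Iris    | Algorithms
Julia   | History   
Karen   | Algorithms
Victor  | Calculus  
Xander  | History   
Hank    | Calculus  
Yara    | Calculus  
Wendy   | NULL      


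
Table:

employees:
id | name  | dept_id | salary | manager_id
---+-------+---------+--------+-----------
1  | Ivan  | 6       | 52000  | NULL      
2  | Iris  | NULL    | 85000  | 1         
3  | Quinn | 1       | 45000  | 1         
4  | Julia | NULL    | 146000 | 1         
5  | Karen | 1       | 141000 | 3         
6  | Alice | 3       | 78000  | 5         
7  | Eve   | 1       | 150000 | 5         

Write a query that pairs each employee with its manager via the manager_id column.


This is a self-join: employees is joined to a second copy of itself, matching each row's manager_id to another row's id. Use LEFT JOIN so rows with manager_id=NULL are kept.
  - employee 1 (Ivan): manager_id=NULL -> NULL
  - employee 2 (Iris): manager_id=1 -> Ivan
  - employee 3 (Quinn): manager_id=1 -> Ivan
  - employee 4 (Julia): manager_id=1 -> Ivan
  - employee 5 (Karen): manager_id=3 -> Quinn
  - employee 6 (Alice): manager_id=5 -> Karen
  - employee 7 (Eve): manager_id=5 -> Karen

SQL:
SELECT a.name AS item, b.name AS manager
FROM employees a
LEFT JOIN employees b ON a.manager_id = b.id

Result:
item  | manager
------+--------
Ivan  | NULL   
Iris  | Ivan   
Quinn | Ivan   
Julia | Ivan   
Karen | Quinn  
Alice | Karen  
Eve   | Karen  


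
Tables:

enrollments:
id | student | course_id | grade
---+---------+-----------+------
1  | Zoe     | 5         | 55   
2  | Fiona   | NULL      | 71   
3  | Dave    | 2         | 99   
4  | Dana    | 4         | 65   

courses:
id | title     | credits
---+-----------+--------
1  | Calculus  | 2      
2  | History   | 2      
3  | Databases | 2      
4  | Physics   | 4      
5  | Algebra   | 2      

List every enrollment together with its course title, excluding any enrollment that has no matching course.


INNER JOIN keeps only enrollments rows whose course_id matches an id in courses. Walk through each enrollment:
  - enrollment 1 (Zoe): course_id=5 -> matches Algebra
  - enrollment 2 (Fiona): course_id=NULL, no match -> dropped
  - enrollment 3 (Dave): course_id=2 -> matches History
  - enrollment 4 (Dana): course_id=4 -> matches Physics
So 1 of 4 rows is dropped.

SQL:
SELECT a.student, b.title AS course
FROM enrollments a
INNER JOIN courses b ON a.course_id = b.id

Result:
student | course 
--------+--------
Zoe     | Algebra
Dave    | History
Dana    | Physics


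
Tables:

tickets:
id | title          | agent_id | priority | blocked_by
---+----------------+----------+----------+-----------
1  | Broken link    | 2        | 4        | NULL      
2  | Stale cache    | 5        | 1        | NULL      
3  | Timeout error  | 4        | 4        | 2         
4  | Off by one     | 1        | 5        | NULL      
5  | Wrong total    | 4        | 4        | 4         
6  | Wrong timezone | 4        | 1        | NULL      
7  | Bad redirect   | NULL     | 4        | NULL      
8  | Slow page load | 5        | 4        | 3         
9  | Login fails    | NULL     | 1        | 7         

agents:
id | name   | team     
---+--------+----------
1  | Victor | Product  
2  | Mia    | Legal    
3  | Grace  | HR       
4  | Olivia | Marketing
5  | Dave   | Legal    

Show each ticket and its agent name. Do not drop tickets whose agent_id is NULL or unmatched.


LEFT JOIN keeps every row from tickets (the left table); where agent_id has no match in agents, the agent columns become NULL. Walk through each ticket:
  - ticket 1 (Broken link): agent_id=2 -> matches Mia
  - ticket 2 (Stale cache): agent_id=5 -> matches Dave
  - ticket 3 (Timeout error): agent_id=4 -> matches Olivia
  - ticket 4 (Off by one): agent_id=1 -> matches Victor
  - ticket 5 (Wrong total): agent_id=4 -> matches Olivia
  - ticket 6 (Wrong timezone): agent_id=4 -> matches Olivia
  - ticket 7 (Bad redirect): agent_id=NULL, no match -> kept with NULL
  - ticket 8 (Slow page load): agent_id=5 -> matches Dave
  - ticket 9 (Login fails): agent_id=NULL, no match -> kept with NULL
All 9 rows appear; 2 have NULL agent.

SQL:
SELECT a.title, b.name AS agent
FROM tickets a
LEFT JOIN agents b ON a.agent_id = b.id

Result:
title          | agent 
---------------+-------
Broken link    | Mia   
Stale cache    | Dave  
Timeout error  | Olivia
Off by one     | Victor
Wrong total    | Olivia
Wrong timezone | Olivia
Bad redirect   | NULL  
Slow page load | Dave  
Login fails    | NULL  


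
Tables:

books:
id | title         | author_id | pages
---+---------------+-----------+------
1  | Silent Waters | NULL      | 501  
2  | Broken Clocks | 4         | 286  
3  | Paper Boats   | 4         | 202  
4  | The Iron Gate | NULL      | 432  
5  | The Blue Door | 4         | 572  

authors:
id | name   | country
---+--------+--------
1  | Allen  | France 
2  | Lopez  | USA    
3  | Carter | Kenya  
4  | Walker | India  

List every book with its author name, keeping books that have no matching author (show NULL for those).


LEFT JOIN keeps every row from books (the left table); where author_id has no match in authors, the author columns become NULL. Walk through each book:
  - book 1 (Silent Waters): author_id=NULL, no match -> kept with NULL
  - book 2 (Broken Clocks): author_id=4 -> matches Walker
  - book 3 (Paper Boats): author_id=4 -> matches Walker
  - book 4 (The Iron Gate): author_id=NULL, no match -> kept with NULL
  - book 5 (The Blue Door): author_id=4 -> matches Walker
All 5 rows appear; 2 have NULL author.

SQL:
SELECT a.title, b.name AS author
FROM books a
LEFT JOIN authors b ON a.author_id = b.id

Result:
title         | author
--------------+-------
Silent Waters | NULL  
Broken Clocks | Walker
Paper Boats   | Walker
The Iron Gate | NULL  
The Blue Door | Walker


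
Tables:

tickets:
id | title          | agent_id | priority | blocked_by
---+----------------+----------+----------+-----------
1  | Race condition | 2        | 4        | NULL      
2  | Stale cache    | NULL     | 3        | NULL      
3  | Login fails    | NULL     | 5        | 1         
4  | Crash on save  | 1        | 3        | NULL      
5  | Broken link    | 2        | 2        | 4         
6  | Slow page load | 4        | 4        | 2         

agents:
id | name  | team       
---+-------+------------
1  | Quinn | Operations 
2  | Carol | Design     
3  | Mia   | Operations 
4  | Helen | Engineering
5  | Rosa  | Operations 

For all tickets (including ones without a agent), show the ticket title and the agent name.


LEFT JOIN keeps every row from tickets (the left table); where agent_id has no match in agents, the agent columns become NULL. Walk through each ticket:
  - ticket 1 (Race condition): agent_id=2 -> matches Carol
  - ticket 2 (Stale cache): agent_id=NULL, no match -> kept with NULL
  - ticket 3 (Login fails): agent_id=NULL, no match -> kept with NULL
  - ticket 4 (Crash on save): agent_id=1 -> matches Quinn
  - ticket 5 (Broken link): agent_id=2 -> matches Carol
  - ticket 6 (Slow page load): agent_id=4 -> matches Helen
All 6 rows appear; 2 have NULL agent.

SQL:
SELECT a.title, b.name AS agent
FROM tickets a
LEFT JOIN agents b ON a.agent_id = b.id

Result:
title          | agent
---------------+------
Race condition | Carol
Stale cache    | NULL 
Login fails    | NULL 
Crash on save  | Quinn
Broken link    | Carol
Slow page load | Helen


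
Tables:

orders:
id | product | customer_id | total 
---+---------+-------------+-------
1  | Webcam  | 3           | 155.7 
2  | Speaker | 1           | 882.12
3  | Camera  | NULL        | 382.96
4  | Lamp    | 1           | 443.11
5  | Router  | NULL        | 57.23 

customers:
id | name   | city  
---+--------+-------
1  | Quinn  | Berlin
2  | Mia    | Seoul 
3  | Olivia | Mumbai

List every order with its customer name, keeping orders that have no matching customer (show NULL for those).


LEFT JOIN keeps every row from orders (the left table); where customer_id has no match in customers, the customer columns become NULL. Walk through each order:
  - order 1 (Webcam): customer_id=3 -> matches Olivia
  - order 2 (Speaker): customer_id=1 -> matches Quinn
  - order 3 (Camera): customer_id=NULL, no match -> kept with NULL
  - order 4 (Lamp): customer_id=1 -> matches Quinn
  - order 5 (Router): customer_id=NULL, no match -> kept with NULL
All 5 rows appear; 2 have NULL customer.

SQL:
SELECT a.product, b.name AS customer
FROM orders a
LEFT JOIN customers b ON a.customer_id = b.id

Result:
product | customer
--------+---------
Webcam  | Olivia  
Speaker | Quinn   
Camera  | NULL    
Lamp    | Quinn   
Router  | NULL    


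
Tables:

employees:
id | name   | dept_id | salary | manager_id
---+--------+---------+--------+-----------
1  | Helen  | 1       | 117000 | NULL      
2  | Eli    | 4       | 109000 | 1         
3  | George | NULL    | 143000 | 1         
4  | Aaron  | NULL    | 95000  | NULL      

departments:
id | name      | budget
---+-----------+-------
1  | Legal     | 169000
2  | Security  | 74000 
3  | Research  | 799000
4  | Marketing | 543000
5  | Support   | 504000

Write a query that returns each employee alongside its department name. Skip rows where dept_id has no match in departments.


INNER JOIN keeps only employees rows whose dept_id matches an id in departments. Walk through each employee:
  - employee 1 (Helen): dept_id=1 -> matches Legal
  - employee 2 (Eli): dept_id=4 -> matches Marketing
  - employee 3 (George): dept_id=NULL, no match -> dropped
  - employee 4 (Aaron): dept_id=NULL, no match -> dropped
So 2 of 4 rows are dropped.

SQL:
SELECT a.name, b.name AS department
FROM employees a
INNER JOIN departments b ON a.dept_id = b.id

Result:
name  | department
------+-----------
Helen | Legal     
Eli   | Marketing 


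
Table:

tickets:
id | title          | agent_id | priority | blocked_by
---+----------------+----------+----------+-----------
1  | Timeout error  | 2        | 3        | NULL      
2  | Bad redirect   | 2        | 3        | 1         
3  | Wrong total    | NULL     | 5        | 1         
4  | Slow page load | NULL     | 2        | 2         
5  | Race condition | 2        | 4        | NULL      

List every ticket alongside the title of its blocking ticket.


This is a self-join: tickets is joined to a second copy of itself, matching each row's blocked_by to another row's id. Use LEFT JOIN so rows with blocked_by=NULL are kept.
  - ticket 1 (Timeout error): blocked_by=NULL -> NULL
  - ticket 2 (Bad redirect): blocked_by=1 -> Timeout error
  - ticket 3 (Wrong total): blocked_by=1 -> Timeout error
  - ticket 4 (Slow page load): blocked_by=2 -> Bad redirect
  - ticket 5 (Race condition): blocked_by=NULL -> NULL

SQL:
SELECT a.title AS item, b.title AS blocked_by
FROM tickets a
LEFT JOIN tickets b ON a.blocked_by = b.id

Result:
item           | blocked_by   
---------------+--------------
Timeout error  | NULL         
Bad redirect   | Timeout error
Wrong total    | Timeout error
Slow page load | Bad redirect 
Race condition | NULL         


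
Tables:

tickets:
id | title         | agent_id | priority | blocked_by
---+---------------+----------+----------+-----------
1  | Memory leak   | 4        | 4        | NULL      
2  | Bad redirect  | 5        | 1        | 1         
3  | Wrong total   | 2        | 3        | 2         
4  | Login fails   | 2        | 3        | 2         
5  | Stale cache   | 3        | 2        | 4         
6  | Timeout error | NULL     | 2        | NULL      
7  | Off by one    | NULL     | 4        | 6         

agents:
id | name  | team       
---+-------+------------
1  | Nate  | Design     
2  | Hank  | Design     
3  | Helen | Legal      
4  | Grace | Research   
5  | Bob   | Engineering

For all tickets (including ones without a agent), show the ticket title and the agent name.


LEFT JOIN keeps every row from tickets (the left table); where agent_id has no match in agents, the agent columns become NULL. Walk through each ticket:
  - ticket 1 (Memory leak): agent_id=4 -> matches Grace
  - ticket 2 (Bad redirect): agent_id=5 -> matches Bob
  - ticket 3 (Wrong total): agent_id=2 -> matches Hank
  - ticket 4 (Login fails): agent_id=2 -> matches Hank
  - ticket 5 (Stale cache): agent_id=3 -> matches Helen
  - ticket 6 (Timeout error): agent_id=NULL, no match -> kept with NULL
  - ticket 7 (Off by one): agent_id=NULL, no match -> kept with NULL
All 7 rows appear; 2 have NULL agent.

SQL:
SELECT a.title, b.name AS agent
FROM tickets a
LEFT JOIN agents b ON a.agent_id = b.id

Result:
title         | agent
--------------+------
Memory leak   | Grace
Bad redirect  | Bob  
Wrong total   | Hank 
Login fails   | Hank 
Stale cache   | Helen
Timeout error | NULL 
Off by one    | NULL 


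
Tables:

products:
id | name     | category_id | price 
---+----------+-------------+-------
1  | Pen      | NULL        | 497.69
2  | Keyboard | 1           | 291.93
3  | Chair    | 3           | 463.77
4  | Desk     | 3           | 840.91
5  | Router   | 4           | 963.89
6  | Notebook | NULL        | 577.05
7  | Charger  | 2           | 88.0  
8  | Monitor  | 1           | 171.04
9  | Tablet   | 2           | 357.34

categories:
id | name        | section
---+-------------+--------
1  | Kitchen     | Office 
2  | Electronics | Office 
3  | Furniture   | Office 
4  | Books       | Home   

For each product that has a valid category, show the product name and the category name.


INNER JOIN keeps only products rows whose category_id matches an id in categories. Walk through each product:
  - product 1 (Pen): category_id=NULL, no match -> dropped
  - product 2 (Keyboard): category_id=1 -> matches Kitchen
  - product 3 (Chair): category_id=3 -> matches Furniture
  - product 4 (Desk): category_id=3 -> matches Furniture
  - product 5 (Router): category_id=4 -> matches Books
  - product 6 (Notebook): category_id=NULL, no match -> dropped
  - product 7 (Charger): category_id=2 -> matches Electronics
  - product 8 (Monitor): category_id=1 -> matches Kitchen
  - product 9 (Tablet): category_id=2 -> matches Electronics
So 2 of 9 rows are dropped.

SQL:
SELECT a.name, b.name AS category
FROM products a
INNER JOIN categories b ON a.category_id = b.id

Result:
name     | category   
---------+------------
Keyboard | Kitchen    
Chair    | Furniture  
Desk     | Furniture  
Router   | Books      
Charger  | Electronics
Monitor  | Kitchen    
Tablet   | Electronics


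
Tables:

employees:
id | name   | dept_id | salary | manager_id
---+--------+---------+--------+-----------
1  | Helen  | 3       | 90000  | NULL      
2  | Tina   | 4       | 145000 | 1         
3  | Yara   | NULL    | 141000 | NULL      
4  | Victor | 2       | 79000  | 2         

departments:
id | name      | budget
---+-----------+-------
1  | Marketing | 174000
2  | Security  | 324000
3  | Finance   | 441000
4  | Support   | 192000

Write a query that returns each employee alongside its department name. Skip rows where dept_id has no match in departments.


INNER JOIN keeps only employees rows whose dept_id matches an id in departments. Walk through each employee:
  - employee 1 (Helen): dept_id=3 -> matches Finance
  - employee 2 (Tina): dept_id=4 -> matches Support
  - employee 3 (Yara): dept_id=NULL, no match -> dropped
  - employee 4 (Victor): dept_id=2 -> matches Security
So 1 of 4 rows is dropped.

SQL:
SELECT a.name, b.name AS department
FROM employees a
INNER JOIN departments b ON a.dept_id = b.id

Result:
name   | department
-------+-----------
Helen  | Finance   
Tina   | Support   
Victor | Security  


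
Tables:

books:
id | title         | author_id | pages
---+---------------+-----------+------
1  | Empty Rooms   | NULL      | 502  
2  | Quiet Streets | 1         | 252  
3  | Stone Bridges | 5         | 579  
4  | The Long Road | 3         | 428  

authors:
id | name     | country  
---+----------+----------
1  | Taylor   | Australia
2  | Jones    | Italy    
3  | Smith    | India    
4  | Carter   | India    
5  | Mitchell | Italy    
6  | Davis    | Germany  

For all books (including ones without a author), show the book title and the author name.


LEFT JOIN keeps every row from books (the left table); where author_id has no match in authors, the author columns become NULL. Walk through each book:
  - book 1 (Empty Rooms): author_id=NULL, no match -> kept with NULL
  - book 2 (Quiet Streets): author_id=1 -> matches Taylor
  - book 3 (Stone Bridges): author_id=5 -> matches Mitchell
  - book 4 (The Long Road): author_id=3 -> matches Smith
All 4 rows appear; 1 has NULL author.

SQL:
SELECT a.title, b.name AS author
FROM books a
LEFT JOIN authors b ON a.author_id = b.id

Result:
title         | author  
--------------+---------
Empty Rooms   | NULL    
Quiet Streets | Taylor  
Stone Bridges | Mitchell
The Long Road | Smith   


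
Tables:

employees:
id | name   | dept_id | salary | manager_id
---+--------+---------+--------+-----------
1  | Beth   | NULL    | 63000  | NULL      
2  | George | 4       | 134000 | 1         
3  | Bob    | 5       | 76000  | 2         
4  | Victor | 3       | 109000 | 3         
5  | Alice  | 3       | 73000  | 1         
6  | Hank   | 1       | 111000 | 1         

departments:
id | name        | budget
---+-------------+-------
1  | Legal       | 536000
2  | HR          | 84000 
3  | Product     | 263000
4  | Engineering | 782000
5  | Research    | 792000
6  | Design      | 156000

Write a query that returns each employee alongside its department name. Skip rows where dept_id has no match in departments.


INNER JOIN keeps only employees rows whose dept_id matches an id in departments. Walk through each employee:
  - employee 1 (Beth): dept_id=NULL, no match -> dropped
  - employee 2 (George): dept_id=4 -> matches Engineering
  - employee 3 (Bob): dept_id=5 -> matches Research
  - employee 4 (Victor): dept_id=3 -> matches Product
  - employee 5 (Alice): dept_id=3 -> matches Product
  - employee 6 (Hank): dept_id=1 -> matches Legal
So 1 of 6 rows is dropped.

SQL:
SELECT a.name, b.name AS department
FROM employees a
INNER JOIN departments b ON a.dept_id = b.id

Result:
name   | department 
-------+------------
George | Engineering
Bob    | Research   
Victor | Product    
Alice  | Product    
Hank   | Legal      


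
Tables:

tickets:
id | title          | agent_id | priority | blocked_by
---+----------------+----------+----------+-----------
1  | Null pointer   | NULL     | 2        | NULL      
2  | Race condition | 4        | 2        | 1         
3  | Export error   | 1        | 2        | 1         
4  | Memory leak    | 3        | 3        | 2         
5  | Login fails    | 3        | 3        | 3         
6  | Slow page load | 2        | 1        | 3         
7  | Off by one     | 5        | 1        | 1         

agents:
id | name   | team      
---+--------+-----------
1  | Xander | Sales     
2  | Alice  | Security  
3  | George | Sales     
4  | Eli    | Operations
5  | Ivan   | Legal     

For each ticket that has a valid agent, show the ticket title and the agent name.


INNER JOIN keeps only tickets rows whose agent_id matches an id in agents. Walk through each ticket:
  - ticket 1 (Null pointer): agent_id=NULL, no match -> dropped
  - ticket 2 (Race condition): agent_id=4 -> matches Eli
  - ticket 3 (Export error): agent_id=1 -> matches Xander
  - ticket 4 (Memory leak): agent_id=3 -> matches George
  - ticket 5 (Login fails): agent_id=3 -> matches George
  - ticket 6 (Slow page load): agent_id=2 -> matches Alice
  - ticket 7 (Off by one): agent_id=5 -> matches Ivan
So 1 of 7 rows is dropped.

SQL:
SELECT a.title, b.name AS agent
FROM tickets a
INNER JOIN agents b ON a.agent_id = b.id

Result:
title          | agent 
---------------+-------
Race condition | Eli   
Export error   | Xander
Memory leak    | George
Login fails    | George
Slow page load | Alice 
Off by one     | Ivan  


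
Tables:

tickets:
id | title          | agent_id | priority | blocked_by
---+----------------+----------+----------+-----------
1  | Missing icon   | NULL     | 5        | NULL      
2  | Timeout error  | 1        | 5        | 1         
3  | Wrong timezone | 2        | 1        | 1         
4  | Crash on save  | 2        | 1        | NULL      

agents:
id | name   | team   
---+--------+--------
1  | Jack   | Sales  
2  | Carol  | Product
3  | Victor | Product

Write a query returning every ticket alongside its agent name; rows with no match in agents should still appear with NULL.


LEFT JOIN keeps every row from tickets (the left table); where agent_id has no match in agents, the agent columns become NULL. Walk through each ticket:
  - ticket 1 (Missing icon): agent_id=NULL, no match -> kept with NULL
  - ticket 2 (Timeout error): agent_id=1 -> matches Jack
  - ticket 3 (Wrong timezone): agent_id=2 -> matches Carol
  - ticket 4 (Crash on save): agent_id=2 -> matches Carol
All 4 rows appear; 1 has NULL agent.

SQL:
SELECT a.title, b.name AS agent
FROM tickets a
LEFT JOIN agents b ON a.agent_id = b.id

Result:
title          | agent
---------------+------
Missing icon   | NULL 
Timeout error  | Jack 
Wrong timezone | Carol
Crash on save  | Carol


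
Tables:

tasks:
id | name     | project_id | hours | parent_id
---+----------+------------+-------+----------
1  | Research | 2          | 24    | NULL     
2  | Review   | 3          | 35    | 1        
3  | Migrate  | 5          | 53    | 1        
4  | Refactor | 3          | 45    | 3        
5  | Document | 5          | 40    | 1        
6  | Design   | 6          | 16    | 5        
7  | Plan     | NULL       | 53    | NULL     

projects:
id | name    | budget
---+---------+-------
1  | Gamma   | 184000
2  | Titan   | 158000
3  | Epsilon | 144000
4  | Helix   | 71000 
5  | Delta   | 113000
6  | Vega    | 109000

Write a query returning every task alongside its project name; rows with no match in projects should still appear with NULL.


LEFT JOIN keeps every row from tasks (the left table); where project_id has no match in projects, the project columns become NULL. Walk through each task:
  - task 1 (Research): project_id=2 -> matches Titan
  - task 2 (Review): project_id=3 -> matches Epsilon
  - task 3 (Migrate): project_id=5 -> matches Delta
  - task 4 (Refactor): project_id=3 -> matches Epsilon
  - task 5 (Document): project_id=5 -> matches Delta
  - task 6 (Design): project_id=6 -> matches Vega
  - task 7 (Plan): project_id=NULL, no match -> kept with NULL
All 7 rows appear; 1 has NULL project.

SQL:
SELECT a.name, b.name AS project
FROM tasks a
LEFT JOIN projects b ON a.project_id = b.id

Result:
name     | project
---------+--------
Research | Titan  
Review   | Epsilon
Migrate  | Delta  
Refactor | Epsilon
Document | Delta  
Design   | Vega   
Plan     | NULL   


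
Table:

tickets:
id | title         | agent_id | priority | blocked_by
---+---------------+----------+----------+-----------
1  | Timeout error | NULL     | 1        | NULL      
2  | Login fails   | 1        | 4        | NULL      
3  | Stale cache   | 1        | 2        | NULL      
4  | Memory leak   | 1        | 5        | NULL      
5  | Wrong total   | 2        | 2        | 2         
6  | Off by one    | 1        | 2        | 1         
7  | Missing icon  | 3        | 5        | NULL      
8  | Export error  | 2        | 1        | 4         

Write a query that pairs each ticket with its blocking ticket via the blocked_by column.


This is a self-join: tickets is joined to a second copy of itself, matching each row's blocked_by to another row's id. Use LEFT JOIN so rows with blocked_by=NULL are kept.
  - ticket 1 (Timeout error): blocked_by=NULL -> NULL
  - ticket 2 (Login fails): blocked_by=NULL -> NULL
  - ticket 3 (Stale cache): blocked_by=NULL -> NULL
  - ticket 4 (Memory leak): blocked_by=NULL -> NULL
  - ticket 5 (Wrong total): blocked_by=2 -> Login fails
  - ticket 6 (Off by one): blocked_by=1 -> Timeout error
  - ticket 7 (Missing icon): blocked_by=NULL -> NULL
  - ticket 8 (Export error): blocked_by=4 -> Memory leak

SQL:
SELECT a.title AS item, b.title AS blocked_by
FROM tickets a
LEFT JOIN tickets b ON a.blocked_by = b.id

Result:
item          | blocked_by   
--------------+--------------
Timeout error | NULL         
Login fails   | NULL         
Stale cache   | NULL         
Memory leak   | NULL         
Wrong total   | Login fails  
Off by one    | Timeout error
Missing icon  | NULL         
Export error  | Memory leak  
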